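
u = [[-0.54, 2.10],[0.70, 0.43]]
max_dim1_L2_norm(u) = 2.17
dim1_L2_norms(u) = [2.17, 0.82]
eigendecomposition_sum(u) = [[-0.93, 1.09], [0.36, -0.43]] + [[0.39, 1.01],[0.34, 0.86]]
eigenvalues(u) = [-1.36, 1.25]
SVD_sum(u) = [[-0.44, 2.12], [-0.06, 0.27]] + [[-0.1,-0.02], [0.76,0.16]]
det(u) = -1.70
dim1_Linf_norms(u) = [2.1, 0.7]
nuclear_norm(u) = 2.96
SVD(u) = [[0.99, 0.13], [0.13, -0.99]] @ diag([2.183786560642999, 0.7794717811152754]) @ [[-0.2, 0.98], [-0.98, -0.20]]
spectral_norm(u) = 2.18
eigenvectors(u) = [[-0.93, -0.76], [0.36, -0.65]]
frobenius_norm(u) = 2.32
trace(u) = -0.11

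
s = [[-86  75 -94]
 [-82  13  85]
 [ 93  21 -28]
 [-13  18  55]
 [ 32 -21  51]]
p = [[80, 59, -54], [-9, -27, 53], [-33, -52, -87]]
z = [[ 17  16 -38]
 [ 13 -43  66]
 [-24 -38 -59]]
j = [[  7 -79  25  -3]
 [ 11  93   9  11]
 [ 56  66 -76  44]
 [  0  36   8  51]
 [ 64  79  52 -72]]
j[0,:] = [7, -79, 25, -3]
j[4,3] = -72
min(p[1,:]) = -27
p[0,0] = 80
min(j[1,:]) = 9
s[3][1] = 18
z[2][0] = -24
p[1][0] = -9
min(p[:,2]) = -87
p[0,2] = -54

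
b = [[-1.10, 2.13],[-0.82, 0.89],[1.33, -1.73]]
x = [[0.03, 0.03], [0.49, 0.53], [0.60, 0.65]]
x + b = [[-1.07, 2.16], [-0.33, 1.42], [1.93, -1.08]]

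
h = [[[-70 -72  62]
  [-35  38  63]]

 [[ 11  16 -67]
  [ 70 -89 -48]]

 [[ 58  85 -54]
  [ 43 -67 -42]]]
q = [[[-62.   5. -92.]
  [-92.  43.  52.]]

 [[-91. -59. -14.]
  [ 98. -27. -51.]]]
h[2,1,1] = -67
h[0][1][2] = 63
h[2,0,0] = 58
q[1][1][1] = -27.0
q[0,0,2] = -92.0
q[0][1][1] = 43.0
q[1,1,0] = 98.0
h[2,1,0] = 43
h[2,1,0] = 43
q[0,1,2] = 52.0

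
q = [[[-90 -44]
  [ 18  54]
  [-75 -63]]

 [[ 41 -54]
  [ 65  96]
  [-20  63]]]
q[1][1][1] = 96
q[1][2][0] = -20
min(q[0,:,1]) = -63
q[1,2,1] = 63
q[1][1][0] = 65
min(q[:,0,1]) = -54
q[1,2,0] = -20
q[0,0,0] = -90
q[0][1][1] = 54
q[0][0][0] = -90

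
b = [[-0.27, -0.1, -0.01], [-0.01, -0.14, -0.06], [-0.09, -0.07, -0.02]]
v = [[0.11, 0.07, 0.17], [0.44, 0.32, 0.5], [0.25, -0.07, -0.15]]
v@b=[[-0.05, -0.03, -0.01],  [-0.17, -0.12, -0.03],  [-0.05, -0.0, 0.0]]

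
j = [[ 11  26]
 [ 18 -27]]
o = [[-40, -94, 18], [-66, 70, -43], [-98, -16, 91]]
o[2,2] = 91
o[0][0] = -40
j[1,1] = -27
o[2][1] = -16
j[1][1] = -27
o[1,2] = -43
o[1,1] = 70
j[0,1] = 26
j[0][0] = 11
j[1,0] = 18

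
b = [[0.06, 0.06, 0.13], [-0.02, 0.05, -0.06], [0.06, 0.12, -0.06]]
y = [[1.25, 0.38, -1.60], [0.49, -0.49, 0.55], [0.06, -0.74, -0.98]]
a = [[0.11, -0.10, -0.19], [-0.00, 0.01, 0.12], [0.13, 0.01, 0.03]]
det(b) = -0.00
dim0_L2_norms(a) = [0.17, 0.1, 0.23]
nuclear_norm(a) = 0.44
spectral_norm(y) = 2.21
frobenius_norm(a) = 0.30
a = b @ y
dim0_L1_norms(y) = [1.8, 1.61, 3.13]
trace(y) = -0.22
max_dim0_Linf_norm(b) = 0.13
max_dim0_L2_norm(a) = 0.23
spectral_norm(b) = 0.16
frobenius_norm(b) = 0.23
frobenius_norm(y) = 2.56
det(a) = -0.00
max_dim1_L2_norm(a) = 0.24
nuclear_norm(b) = 0.35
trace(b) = 0.05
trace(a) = 0.15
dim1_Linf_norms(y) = [1.6, 0.55, 0.98]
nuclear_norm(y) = 4.04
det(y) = 1.84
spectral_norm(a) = 0.26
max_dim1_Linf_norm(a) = 0.19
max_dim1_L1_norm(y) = 3.23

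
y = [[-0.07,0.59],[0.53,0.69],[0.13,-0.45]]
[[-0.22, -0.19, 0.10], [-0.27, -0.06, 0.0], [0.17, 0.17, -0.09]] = y @ [[-0.02, 0.27, -0.18], [-0.38, -0.29, 0.14]]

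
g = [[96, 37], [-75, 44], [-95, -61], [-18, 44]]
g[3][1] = 44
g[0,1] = 37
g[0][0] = 96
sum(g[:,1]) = 64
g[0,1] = 37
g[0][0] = 96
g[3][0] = -18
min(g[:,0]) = -95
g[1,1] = 44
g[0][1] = 37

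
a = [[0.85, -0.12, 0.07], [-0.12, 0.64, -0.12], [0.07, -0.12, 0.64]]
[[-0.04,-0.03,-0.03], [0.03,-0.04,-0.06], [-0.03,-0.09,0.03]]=a @ [[-0.04, -0.03, -0.05], [0.03, -0.09, -0.10], [-0.03, -0.15, 0.04]]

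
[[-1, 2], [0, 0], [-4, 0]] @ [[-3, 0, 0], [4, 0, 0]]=[[11, 0, 0], [0, 0, 0], [12, 0, 0]]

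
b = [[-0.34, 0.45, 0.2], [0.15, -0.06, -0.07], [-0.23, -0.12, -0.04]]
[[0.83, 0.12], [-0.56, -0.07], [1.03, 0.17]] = b @ [[-3.85, -0.65], [-1.53, -0.06], [1.05, -0.37]]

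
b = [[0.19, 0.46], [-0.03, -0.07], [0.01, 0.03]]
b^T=[[0.19, -0.03, 0.01],[0.46, -0.07, 0.03]]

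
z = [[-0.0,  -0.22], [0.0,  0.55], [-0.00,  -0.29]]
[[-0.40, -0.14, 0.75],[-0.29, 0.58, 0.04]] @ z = [[0.0, -0.21],[0.0, 0.37]]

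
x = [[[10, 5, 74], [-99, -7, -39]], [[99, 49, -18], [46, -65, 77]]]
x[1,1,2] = 77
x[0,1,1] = -7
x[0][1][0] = -99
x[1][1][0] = 46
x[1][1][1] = -65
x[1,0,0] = 99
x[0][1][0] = -99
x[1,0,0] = 99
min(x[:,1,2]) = -39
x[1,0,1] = 49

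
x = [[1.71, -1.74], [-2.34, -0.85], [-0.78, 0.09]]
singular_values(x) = [3.04, 1.89]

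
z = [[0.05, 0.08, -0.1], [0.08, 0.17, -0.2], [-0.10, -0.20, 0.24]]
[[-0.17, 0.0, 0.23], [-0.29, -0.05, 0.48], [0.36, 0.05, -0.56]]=z @ [[-1.93, 2.19, 0.67], [0.15, -1.14, 3.45], [0.83, 0.16, 0.81]]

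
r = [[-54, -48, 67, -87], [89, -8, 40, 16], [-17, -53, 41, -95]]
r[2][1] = -53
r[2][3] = -95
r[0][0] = -54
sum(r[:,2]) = 148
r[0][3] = -87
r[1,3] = 16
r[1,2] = 40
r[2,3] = -95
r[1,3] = 16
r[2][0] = -17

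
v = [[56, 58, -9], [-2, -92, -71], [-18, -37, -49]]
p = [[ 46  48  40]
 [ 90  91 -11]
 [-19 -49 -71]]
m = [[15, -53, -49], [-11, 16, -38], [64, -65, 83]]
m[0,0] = 15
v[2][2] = -49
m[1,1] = 16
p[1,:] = [90, 91, -11]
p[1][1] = 91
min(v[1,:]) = -92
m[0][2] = -49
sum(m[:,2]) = -4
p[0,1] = 48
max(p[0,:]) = 48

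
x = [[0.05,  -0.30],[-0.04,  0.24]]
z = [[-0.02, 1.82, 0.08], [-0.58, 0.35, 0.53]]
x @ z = [[0.17, -0.01, -0.16], [-0.14, 0.01, 0.12]]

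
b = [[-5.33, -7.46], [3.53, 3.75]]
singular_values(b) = [10.5, 0.6]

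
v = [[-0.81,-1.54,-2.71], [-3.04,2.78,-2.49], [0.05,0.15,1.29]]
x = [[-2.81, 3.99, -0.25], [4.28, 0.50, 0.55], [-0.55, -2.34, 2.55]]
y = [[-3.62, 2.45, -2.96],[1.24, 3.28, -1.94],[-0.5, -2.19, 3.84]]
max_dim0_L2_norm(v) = 3.9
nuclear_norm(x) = 12.01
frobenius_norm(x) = 7.42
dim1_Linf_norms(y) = [3.62, 3.28, 3.84]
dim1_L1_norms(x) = [7.05, 5.33, 5.44]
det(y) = -36.32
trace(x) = 0.24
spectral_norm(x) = 5.77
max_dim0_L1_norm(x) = 7.64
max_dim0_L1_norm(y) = 8.74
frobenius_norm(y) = 7.98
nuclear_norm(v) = 8.61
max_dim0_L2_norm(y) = 5.22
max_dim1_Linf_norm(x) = 4.28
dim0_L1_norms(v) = [3.9, 4.47, 6.49]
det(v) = -7.44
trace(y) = 3.50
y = v + x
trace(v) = 3.26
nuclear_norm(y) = 12.04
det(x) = -49.52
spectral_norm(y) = 6.94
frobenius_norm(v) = 5.94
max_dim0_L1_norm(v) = 6.49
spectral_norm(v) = 5.05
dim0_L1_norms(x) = [7.64, 6.83, 3.35]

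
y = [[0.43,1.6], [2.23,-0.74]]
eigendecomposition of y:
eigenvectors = [[0.75, -0.53], [0.66, 0.85]]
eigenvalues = [1.82, -2.13]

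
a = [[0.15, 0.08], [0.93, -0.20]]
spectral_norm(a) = 0.96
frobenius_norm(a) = 0.97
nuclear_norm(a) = 1.07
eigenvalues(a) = [0.3, -0.35]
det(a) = -0.10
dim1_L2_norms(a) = [0.17, 0.95]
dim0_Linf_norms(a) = [0.93, 0.2]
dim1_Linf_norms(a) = [0.15, 0.93]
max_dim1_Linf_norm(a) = 0.93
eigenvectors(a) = [[0.47, -0.16], [0.88, 0.99]]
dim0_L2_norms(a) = [0.94, 0.22]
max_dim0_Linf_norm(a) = 0.93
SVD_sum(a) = [[0.13,-0.03], [0.93,-0.19]] + [[0.02, 0.11], [-0.00, -0.01]]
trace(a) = -0.05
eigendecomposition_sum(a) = [[0.23, 0.04], [0.43, 0.07]] + [[-0.08, 0.04], [0.5, -0.27]]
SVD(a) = [[-0.14, -0.99], [-0.99, 0.14]] @ diag([0.960197005810673, 0.10872768751435276]) @ [[-0.98, 0.19], [-0.19, -0.98]]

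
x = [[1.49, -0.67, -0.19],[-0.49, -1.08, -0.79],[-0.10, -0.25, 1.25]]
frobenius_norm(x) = 2.52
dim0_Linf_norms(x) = [1.49, 1.08, 1.25]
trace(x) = 1.66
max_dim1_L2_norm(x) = 1.64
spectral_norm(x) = 1.70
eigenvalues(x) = [-1.29, 1.61, 1.34]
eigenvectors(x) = [[0.24, 0.98, -0.1], [0.97, -0.12, -0.29], [0.10, -0.18, 0.95]]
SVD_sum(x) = [[0.86,-0.76,-0.79],[0.45,-0.40,-0.42],[-0.39,0.35,0.36]] + [[0.65, 0.14, 0.57],[-0.78, -0.16, -0.68],[0.52, 0.11, 0.46]] + [[-0.02,-0.05,0.03],[-0.17,-0.52,0.31],[-0.23,-0.71,0.43]]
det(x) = -2.77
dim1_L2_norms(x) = [1.64, 1.42, 1.28]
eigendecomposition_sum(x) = [[-0.06,-0.30,-0.1], [-0.22,-1.19,-0.39], [-0.02,-0.13,-0.04]] + [[1.57,-0.39,0.04], [-0.2,0.05,-0.0], [-0.3,0.07,-0.01]] + [[-0.02, 0.02, -0.13], [-0.07, 0.06, -0.40], [0.22, -0.2, 1.30]]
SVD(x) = [[-0.82,0.57,0.06], [-0.43,-0.68,0.59], [0.38,0.46,0.81]] @ diag([1.697592785141905, 1.5357280925314805, 1.0632111557182657]) @ [[-0.62, 0.54, 0.57], [0.74, 0.16, 0.65], [-0.27, -0.82, 0.50]]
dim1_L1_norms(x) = [2.35, 2.36, 1.6]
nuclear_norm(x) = 4.30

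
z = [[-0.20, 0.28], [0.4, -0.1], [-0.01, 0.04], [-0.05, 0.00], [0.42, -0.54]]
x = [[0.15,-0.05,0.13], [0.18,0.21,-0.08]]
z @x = [[0.02, 0.07, -0.05], [0.04, -0.04, 0.06], [0.01, 0.01, -0.0], [-0.01, 0.00, -0.01], [-0.03, -0.13, 0.1]]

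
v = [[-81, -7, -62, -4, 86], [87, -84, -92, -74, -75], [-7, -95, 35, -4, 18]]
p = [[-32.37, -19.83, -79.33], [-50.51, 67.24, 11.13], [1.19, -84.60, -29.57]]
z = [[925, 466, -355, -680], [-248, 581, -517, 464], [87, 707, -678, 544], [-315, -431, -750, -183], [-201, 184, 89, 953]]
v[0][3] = -4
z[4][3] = 953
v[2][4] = 18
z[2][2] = -678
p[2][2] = -29.57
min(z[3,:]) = -750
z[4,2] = 89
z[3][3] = -183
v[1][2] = -92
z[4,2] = 89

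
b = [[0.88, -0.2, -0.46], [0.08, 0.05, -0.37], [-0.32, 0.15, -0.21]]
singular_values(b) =[1.06, 0.47, 0.0]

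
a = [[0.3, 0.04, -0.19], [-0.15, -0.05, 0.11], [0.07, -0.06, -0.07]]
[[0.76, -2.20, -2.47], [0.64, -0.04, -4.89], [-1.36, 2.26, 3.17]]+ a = [[1.06, -2.16, -2.66], [0.49, -0.09, -4.78], [-1.29, 2.20, 3.1]]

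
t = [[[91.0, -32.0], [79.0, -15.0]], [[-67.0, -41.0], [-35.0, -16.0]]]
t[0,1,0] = 79.0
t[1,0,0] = -67.0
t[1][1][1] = -16.0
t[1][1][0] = -35.0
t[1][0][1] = -41.0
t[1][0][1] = -41.0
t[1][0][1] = -41.0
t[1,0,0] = -67.0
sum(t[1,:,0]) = -102.0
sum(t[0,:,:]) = 123.0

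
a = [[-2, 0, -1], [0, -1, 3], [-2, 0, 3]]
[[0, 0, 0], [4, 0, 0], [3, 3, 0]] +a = [[-2, 0, -1], [4, -1, 3], [1, 3, 3]]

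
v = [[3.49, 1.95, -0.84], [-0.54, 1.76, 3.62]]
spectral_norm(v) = 4.25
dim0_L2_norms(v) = [3.53, 2.63, 3.72]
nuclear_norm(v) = 8.14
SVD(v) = [[-0.73, 0.68], [0.68, 0.73]] @ diag([4.252936203772274, 3.885142680345612]) @ [[-0.69,-0.05,0.73], [0.51,0.67,0.53]]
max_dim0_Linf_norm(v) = 3.62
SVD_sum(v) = [[2.13,  0.16,  -2.25],[-1.99,  -0.15,  2.11]] + [[1.36, 1.79, 1.41], [1.45, 1.91, 1.51]]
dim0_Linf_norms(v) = [3.49, 1.95, 3.62]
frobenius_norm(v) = 5.76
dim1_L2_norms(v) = [4.09, 4.06]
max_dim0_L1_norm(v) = 4.46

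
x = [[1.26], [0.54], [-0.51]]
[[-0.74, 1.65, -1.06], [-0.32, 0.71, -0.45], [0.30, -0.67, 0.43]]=x @ [[-0.59, 1.31, -0.84]]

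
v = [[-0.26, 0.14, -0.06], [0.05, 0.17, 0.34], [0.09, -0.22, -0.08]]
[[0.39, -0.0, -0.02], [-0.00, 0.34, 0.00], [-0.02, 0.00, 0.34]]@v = [[-0.1,0.06,-0.02], [0.02,0.06,0.12], [0.04,-0.08,-0.03]]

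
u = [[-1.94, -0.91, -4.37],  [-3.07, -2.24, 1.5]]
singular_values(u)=[4.9, 4.05]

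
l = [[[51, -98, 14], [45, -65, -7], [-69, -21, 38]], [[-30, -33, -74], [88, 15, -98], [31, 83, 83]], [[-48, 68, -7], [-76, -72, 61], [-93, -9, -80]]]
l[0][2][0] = -69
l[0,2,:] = [-69, -21, 38]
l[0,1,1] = -65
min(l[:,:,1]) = -98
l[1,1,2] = -98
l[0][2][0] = -69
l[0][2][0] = -69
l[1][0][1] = -33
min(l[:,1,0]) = -76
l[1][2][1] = 83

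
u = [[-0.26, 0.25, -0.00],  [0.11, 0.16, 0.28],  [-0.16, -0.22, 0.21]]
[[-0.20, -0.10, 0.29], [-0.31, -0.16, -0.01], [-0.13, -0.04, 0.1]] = u @ [[0.28,0.09,-0.85], [-0.52,-0.32,0.28], [-0.93,-0.44,0.14]]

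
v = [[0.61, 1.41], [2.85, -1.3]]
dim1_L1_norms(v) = [2.02, 4.15]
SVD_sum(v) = [[-0.04, 0.02], [2.84, -1.32]] + [[0.65, 1.39], [0.01, 0.02]]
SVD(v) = [[0.01,-1.00],  [-1.0,-0.01]] @ diag([3.1326822578577707, 1.5359042519972195]) @ [[-0.91,0.42], [-0.42,-0.91]]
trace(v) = -0.69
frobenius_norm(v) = 3.49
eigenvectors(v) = [[0.74, -0.41], [0.67, 0.91]]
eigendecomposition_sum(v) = [[1.34,0.60], [1.20,0.53]] + [[-0.73, 0.81], [1.65, -1.83]]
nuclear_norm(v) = 4.67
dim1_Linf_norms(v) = [1.41, 2.85]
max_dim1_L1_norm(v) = 4.15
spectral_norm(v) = 3.13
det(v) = -4.81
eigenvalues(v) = [1.88, -2.57]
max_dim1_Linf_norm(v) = 2.85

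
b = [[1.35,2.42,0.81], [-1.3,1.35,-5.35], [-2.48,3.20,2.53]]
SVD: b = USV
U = [[0.20, 0.29, -0.94], [-0.86, 0.52, -0.02], [0.48, 0.81, 0.35]]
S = [6.01, 4.61, 2.42]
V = [[0.03, 0.14, 0.99], [-0.49, 0.86, -0.11], [-0.87, -0.49, 0.10]]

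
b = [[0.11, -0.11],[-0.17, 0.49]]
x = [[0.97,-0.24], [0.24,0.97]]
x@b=[[0.15, -0.22], [-0.14, 0.45]]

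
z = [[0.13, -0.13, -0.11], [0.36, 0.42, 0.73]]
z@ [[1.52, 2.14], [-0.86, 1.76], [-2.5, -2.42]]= [[0.58, 0.32], [-1.64, -0.26]]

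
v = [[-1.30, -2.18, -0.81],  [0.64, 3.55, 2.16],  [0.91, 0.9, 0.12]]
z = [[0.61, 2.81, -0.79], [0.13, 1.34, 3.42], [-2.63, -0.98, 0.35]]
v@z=[[1.05,-5.78,-6.71], [-4.83,4.44,12.39], [0.36,3.65,2.40]]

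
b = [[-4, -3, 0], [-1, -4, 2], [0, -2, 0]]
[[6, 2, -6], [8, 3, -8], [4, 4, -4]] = b@[[0, 1, 0], [-2, -2, 2], [0, -2, 0]]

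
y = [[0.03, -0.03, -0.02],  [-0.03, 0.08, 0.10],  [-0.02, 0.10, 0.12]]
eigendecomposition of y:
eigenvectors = [[-0.19, 0.92, -0.33],[0.63, -0.14, -0.76],[0.75, 0.35, 0.55]]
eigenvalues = [0.21, 0.03, -0.01]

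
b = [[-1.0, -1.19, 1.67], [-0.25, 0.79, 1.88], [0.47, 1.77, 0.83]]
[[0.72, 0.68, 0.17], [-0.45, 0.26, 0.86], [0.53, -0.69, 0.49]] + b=[[-0.28, -0.51, 1.84], [-0.7, 1.05, 2.74], [1.0, 1.08, 1.32]]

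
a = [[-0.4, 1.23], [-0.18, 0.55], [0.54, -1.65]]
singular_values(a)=[2.24, 0.0]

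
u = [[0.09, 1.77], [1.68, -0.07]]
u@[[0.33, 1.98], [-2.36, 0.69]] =[[-4.15,1.4], [0.72,3.28]]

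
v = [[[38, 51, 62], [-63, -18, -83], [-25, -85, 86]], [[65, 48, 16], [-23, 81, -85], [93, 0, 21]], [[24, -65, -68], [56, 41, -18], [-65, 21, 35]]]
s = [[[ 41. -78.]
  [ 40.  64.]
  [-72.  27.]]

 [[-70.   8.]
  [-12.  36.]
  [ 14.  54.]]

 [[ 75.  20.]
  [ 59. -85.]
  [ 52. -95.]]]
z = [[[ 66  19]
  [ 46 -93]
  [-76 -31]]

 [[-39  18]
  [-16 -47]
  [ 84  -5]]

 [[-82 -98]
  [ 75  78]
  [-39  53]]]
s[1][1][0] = -12.0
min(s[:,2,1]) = -95.0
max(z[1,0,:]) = 18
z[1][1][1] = -47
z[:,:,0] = [[66, 46, -76], [-39, -16, 84], [-82, 75, -39]]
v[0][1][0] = -63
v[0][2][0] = -25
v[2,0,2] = -68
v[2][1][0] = 56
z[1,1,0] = -16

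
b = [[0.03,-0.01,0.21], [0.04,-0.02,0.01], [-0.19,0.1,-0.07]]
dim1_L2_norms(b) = [0.21, 0.05, 0.23]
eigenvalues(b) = [(-0.03+0.19j), (-0.03-0.19j), 0j]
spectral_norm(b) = 0.27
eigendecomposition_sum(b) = [[0.01+0.10j,(-0.01-0.05j),(0.1+0.01j)], [(0.02+0j),(-0.01-0j),0.00-0.02j], [-0.09-0.02j,(0.05+0.01j),(-0.03+0.09j)]] + [[0.01-0.10j, -0.01+0.05j, (0.1-0.01j)], [0.02-0.00j, (-0.01+0j), 0.02j], [-0.09+0.02j, 0.05-0.01j, (-0.03-0.09j)]] + [[0.00-0.00j, 0j, 0j], [-0j, 0.00+0.00j, 0.00+0.00j], [(-0+0j), -0.00-0.00j, -0.00-0.00j]]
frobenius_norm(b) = 0.31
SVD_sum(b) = [[0.11, -0.05, 0.12], [0.02, -0.01, 0.03], [-0.13, 0.06, -0.14]] + [[-0.08, 0.04, 0.09], [0.02, -0.01, -0.02], [-0.06, 0.04, 0.07]] + [[0.00, 0.0, -0.0], [0.00, 0.00, -0.0], [0.0, 0.00, -0.00]]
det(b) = 0.00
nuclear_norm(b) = 0.43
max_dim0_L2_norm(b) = 0.22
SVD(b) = [[-0.64, 0.77, 0.02], [-0.15, -0.15, 0.98], [0.75, 0.62, 0.21]] @ diag([0.26669814786631957, 0.16453281208761755, 0.0010255102220283051]) @ [[-0.63, 0.32, -0.71],  [-0.62, 0.35, 0.71],  [0.47, 0.88, -0.03]]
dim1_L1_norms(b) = [0.25, 0.07, 0.36]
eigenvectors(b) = [[-0.72+0.00j,-0.72-0.00j,0.47+0.00j], [(-0.03+0.14j),-0.03-0.14j,0.88+0.00j], [(0.21-0.65j),0.21+0.65j,-0.02+0.00j]]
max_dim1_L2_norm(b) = 0.23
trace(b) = -0.06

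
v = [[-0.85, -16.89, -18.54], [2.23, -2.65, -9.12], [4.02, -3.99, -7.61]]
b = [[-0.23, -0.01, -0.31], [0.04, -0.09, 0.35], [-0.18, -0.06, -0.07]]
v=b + [[-0.62, -16.88, -18.23], [2.19, -2.56, -9.47], [4.2, -3.93, -7.54]]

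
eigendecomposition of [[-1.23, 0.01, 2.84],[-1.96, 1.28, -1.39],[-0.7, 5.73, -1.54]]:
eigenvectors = [[(0.84+0j), 0.25-0.44j, (0.25+0.44j)], [0.22+0.00j, 0.31+0.38j, 0.31-0.38j], [-0.50+0.00j, 0.71+0.00j, (0.71-0j)]]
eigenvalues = [(-2.93+0j), (0.72+3.47j), (0.72-3.47j)]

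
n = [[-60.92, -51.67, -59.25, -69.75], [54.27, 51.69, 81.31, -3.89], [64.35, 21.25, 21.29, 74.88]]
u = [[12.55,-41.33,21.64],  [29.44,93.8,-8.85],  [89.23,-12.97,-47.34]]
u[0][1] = -41.33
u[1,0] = 29.44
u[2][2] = -47.34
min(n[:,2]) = -59.25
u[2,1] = -12.97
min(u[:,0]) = 12.55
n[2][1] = 21.25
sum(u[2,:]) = 28.92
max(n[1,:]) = 81.31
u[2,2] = -47.34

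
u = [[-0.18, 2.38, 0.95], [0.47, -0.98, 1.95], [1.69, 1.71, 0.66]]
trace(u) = -0.50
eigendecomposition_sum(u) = [[0.74-0.00j, 0.93-0.00j, (1.11+0j)], [0.58-0.00j, (0.73-0j), (0.86+0j)], [(0.98-0j), (1.24-0j), (1.47+0j)]] + [[-0.46+0.71j, (0.72+0.98j), (-0.08-1.11j)], [-0.05-0.61j, -0.85-0.24j, (0.54+0.6j)], [0.35+0.04j, (0.24-0.46j), (-0.4+0.24j)]] + [[(-0.46-0.71j), (0.72-0.98j), (-0.08+1.11j)], [(-0.05+0.61j), -0.85+0.24j, (0.54-0.6j)], [(0.35-0.04j), 0.24+0.46j, (-0.4-0.24j)]]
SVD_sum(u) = [[0.74,2.11,0.8], [-0.02,-0.06,-0.02], [0.71,2.02,0.76]] + [[-0.10, 0.13, -0.25],[0.75, -0.96, 1.85],[0.13, -0.17, 0.32]] + [[-0.82, 0.14, 0.40], [-0.26, 0.04, 0.13], [0.85, -0.14, -0.42]]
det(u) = 10.16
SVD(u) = [[0.72, -0.13, -0.68],[-0.02, 0.98, -0.21],[0.69, 0.17, 0.7]] @ diag([3.287422156649997, 2.2650799386693152, 1.3642464716481717]) @ [[0.31, 0.89, 0.33], [0.34, -0.43, 0.83], [0.89, -0.15, -0.44]]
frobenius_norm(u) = 4.22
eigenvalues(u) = [(2.94+0j), (-1.72+0.71j), (-1.72-0.71j)]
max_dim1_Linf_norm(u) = 2.38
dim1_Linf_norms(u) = [2.38, 1.95, 1.71]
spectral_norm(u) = 3.29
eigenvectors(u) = [[(0.54+0j), (-0.77+0j), (-0.77-0j)],[0.43+0.00j, 0.44-0.34j, 0.44+0.34j],[(0.72+0j), 0.14+0.29j, 0.14-0.29j]]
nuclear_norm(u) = 6.92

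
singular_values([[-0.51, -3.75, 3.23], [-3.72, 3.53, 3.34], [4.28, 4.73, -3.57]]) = [8.71, 6.05, 1.8]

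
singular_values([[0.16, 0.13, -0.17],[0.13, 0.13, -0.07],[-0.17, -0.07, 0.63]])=[0.71, 0.21, 0.01]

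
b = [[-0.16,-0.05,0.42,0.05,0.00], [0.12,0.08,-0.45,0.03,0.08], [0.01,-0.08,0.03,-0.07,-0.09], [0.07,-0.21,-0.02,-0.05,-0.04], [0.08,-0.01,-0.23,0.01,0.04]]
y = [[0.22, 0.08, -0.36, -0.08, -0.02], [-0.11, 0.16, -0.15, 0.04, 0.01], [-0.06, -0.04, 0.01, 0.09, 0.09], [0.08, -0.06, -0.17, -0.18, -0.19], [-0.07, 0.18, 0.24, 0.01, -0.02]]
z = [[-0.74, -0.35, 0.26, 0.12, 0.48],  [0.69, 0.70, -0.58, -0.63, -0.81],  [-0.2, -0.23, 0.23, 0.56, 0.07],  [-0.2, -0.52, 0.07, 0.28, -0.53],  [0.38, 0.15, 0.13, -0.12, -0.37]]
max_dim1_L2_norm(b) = 0.48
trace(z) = 0.10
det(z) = 0.04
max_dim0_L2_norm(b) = 0.66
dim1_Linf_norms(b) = [0.42, 0.45, 0.09, 0.21, 0.23]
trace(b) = -0.06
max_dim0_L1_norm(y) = 0.93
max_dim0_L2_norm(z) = 1.14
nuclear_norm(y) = 1.25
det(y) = -0.00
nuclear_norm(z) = 3.71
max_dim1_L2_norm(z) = 1.53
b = z @ y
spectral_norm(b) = 0.70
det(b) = -0.00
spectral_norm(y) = 0.56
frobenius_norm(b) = 0.76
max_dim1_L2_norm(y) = 0.44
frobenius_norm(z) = 2.19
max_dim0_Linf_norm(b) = 0.45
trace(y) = 0.19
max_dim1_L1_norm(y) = 0.76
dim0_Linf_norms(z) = [0.74, 0.7, 0.58, 0.63, 0.81]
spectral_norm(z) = 1.93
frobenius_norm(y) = 0.69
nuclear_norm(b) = 1.10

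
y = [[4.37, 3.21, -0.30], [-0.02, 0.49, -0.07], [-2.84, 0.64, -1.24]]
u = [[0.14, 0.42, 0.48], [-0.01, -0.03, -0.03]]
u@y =[[-0.76, 0.96, -0.67], [0.04, -0.07, 0.04]]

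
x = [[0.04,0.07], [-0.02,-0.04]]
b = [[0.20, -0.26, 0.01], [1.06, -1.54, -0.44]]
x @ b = [[0.08,-0.12,-0.03], [-0.05,0.07,0.02]]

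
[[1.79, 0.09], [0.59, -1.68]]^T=[[1.79,0.59], [0.09,-1.68]]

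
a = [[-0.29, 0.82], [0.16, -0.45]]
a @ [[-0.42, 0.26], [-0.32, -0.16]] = [[-0.14, -0.21], [0.08, 0.11]]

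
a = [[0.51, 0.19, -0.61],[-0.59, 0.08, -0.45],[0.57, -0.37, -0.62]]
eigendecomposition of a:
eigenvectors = [[(0.03+0.6j), 0.03-0.60j, (0.27+0j)], [-0.70+0.00j, -0.70-0.00j, (0.62+0j)], [(0.37+0.13j), (0.37-0.13j), (0.74+0j)]]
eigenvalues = [(0.34+0.59j), (0.34-0.59j), (-0.72+0j)]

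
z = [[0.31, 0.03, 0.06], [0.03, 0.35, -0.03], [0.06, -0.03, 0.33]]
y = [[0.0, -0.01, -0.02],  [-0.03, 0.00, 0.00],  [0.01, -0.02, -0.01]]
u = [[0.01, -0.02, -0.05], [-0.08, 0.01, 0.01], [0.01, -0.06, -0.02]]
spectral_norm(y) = 0.03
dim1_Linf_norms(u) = [0.05, 0.08, 0.06]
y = z @ u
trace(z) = 0.99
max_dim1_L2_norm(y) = 0.03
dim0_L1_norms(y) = [0.04, 0.03, 0.03]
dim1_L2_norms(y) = [0.02, 0.03, 0.02]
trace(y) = -0.01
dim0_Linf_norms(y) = [0.03, 0.02, 0.02]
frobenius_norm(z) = 0.58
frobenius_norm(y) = 0.04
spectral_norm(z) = 0.38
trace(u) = 0.00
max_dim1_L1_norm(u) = 0.1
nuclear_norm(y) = 0.07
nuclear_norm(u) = 0.19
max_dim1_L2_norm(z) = 0.35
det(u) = -0.00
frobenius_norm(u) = 0.12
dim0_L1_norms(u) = [0.1, 0.09, 0.08]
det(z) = 0.03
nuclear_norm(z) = 0.99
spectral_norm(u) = 0.09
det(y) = -0.00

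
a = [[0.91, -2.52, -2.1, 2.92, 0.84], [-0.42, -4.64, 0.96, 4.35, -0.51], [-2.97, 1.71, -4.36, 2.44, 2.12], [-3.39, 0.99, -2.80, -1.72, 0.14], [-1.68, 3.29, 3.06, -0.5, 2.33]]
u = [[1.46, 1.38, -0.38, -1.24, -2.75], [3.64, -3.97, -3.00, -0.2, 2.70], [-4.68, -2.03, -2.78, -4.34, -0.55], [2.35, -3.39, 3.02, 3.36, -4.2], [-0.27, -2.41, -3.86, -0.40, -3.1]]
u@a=[[10.7, -21.01, -5.03, 12.85, -6.86], [10.03, 12.80, 10.45, -14.97, 4.99], [20.49, 10.35, 30.47, -21.54, -10.68], [-9.74, 4.48, -43.62, -4.19, 0.79], [18.79, -5.33, 6.72, -18.45, -14.46]]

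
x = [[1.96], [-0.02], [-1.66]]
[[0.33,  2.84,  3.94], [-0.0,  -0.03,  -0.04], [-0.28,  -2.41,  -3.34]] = x @ [[0.17, 1.45, 2.01]]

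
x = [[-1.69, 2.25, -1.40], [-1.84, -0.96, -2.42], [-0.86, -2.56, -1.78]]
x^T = [[-1.69,-1.84,-0.86], [2.25,-0.96,-2.56], [-1.4,-2.42,-1.78]]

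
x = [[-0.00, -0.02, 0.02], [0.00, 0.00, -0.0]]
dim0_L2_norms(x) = [0.0, 0.02, 0.02]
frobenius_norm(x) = 0.03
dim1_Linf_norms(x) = [0.02, 0.0]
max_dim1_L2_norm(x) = 0.03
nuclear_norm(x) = 0.03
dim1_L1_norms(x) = [0.04, 0.0]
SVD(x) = [[1.00, 0.00], [0.0, 1.00]] @ diag([0.028284271247461905, 0.0]) @ [[0.0, -0.71, 0.71],[-0.71, 0.50, 0.50]]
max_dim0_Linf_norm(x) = 0.02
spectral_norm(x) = 0.03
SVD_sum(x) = [[0.00, -0.02, 0.02], [0.00, 0.00, 0.00]] + [[0.0, 0.00, 0.0], [-0.0, 0.0, 0.00]]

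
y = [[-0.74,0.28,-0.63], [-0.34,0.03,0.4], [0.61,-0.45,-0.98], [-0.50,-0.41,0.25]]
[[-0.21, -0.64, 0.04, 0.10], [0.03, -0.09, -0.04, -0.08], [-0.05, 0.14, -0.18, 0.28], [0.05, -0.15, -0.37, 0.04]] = y @ [[0.09, 0.57, 0.19, -0.03], [-0.13, -0.15, 0.66, -0.20], [0.17, 0.28, 0.0, -0.21]]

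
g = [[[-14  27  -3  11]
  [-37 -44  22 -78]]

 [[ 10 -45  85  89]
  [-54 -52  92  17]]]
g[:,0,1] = [27, -45]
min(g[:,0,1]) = -45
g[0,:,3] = [11, -78]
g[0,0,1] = 27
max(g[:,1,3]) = 17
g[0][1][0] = -37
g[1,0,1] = -45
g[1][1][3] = 17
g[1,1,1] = -52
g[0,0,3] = 11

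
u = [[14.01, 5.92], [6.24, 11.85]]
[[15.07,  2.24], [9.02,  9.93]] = u@ [[0.97,-0.25], [0.25,0.97]]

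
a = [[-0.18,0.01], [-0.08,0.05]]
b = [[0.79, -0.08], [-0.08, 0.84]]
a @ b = [[-0.14,0.02], [-0.07,0.05]]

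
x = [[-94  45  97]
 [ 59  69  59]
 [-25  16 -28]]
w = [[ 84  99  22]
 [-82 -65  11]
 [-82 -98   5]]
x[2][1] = 16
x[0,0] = -94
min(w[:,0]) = -82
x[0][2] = 97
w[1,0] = -82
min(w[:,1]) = -98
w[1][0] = -82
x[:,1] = [45, 69, 16]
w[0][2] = 22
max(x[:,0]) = 59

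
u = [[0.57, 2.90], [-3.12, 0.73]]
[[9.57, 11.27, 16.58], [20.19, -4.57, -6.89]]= u@[[-5.45, 2.27, 3.39],[4.37, 3.44, 5.05]]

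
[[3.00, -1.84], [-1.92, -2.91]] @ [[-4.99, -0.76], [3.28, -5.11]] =[[-21.01, 7.12],[0.04, 16.33]]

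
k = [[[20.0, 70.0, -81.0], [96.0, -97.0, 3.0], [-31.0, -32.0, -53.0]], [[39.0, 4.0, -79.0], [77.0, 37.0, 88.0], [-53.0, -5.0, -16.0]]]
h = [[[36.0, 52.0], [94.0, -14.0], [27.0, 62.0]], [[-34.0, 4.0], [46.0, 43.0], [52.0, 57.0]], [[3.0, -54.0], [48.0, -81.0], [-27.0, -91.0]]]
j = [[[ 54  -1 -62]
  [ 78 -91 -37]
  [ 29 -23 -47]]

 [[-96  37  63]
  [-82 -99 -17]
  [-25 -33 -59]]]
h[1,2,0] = 52.0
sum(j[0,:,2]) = -146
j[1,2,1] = -33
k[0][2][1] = -32.0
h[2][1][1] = -81.0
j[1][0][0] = -96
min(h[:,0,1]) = -54.0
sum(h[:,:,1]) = -22.0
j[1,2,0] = -25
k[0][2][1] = -32.0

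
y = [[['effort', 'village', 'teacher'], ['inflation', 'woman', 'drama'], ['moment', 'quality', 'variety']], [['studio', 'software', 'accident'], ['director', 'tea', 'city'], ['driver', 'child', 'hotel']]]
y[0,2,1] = 'quality'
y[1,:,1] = ['software', 'tea', 'child']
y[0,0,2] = 'teacher'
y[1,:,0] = ['studio', 'director', 'driver']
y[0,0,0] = 'effort'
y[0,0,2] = 'teacher'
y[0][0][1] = 'village'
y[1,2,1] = 'child'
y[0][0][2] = 'teacher'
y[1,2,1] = 'child'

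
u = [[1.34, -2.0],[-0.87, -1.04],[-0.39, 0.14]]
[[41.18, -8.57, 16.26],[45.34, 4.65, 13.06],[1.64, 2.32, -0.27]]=u@[[-15.27, -5.81, -2.94], [-30.82, 0.39, -10.10]]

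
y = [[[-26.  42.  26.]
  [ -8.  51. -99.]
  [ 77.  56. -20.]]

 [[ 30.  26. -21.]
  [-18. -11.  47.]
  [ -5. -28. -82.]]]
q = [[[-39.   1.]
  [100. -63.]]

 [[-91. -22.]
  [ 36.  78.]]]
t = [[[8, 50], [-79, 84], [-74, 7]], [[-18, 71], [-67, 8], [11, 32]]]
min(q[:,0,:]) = -91.0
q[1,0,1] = -22.0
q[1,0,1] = -22.0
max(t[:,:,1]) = 84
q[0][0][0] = -39.0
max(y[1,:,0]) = 30.0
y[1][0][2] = -21.0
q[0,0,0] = -39.0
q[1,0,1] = -22.0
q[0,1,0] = 100.0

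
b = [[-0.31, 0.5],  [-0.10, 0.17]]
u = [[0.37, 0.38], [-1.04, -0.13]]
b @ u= [[-0.63, -0.18],[-0.21, -0.06]]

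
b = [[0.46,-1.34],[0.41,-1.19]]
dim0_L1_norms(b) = [0.87, 2.53]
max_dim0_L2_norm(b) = 1.79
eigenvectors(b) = [[0.95, 0.75], [0.33, 0.66]]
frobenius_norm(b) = 1.90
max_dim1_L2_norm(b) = 1.42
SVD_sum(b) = [[0.46, -1.34], [0.41, -1.19]] + [[-0.00, -0.0], [0.00, 0.0]]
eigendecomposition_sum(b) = [[-0.00, 0.01], [-0.0, 0.00]] + [[0.46, -1.35], [0.41, -1.19]]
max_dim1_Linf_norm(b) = 1.34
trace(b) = -0.73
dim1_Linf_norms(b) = [1.34, 1.19]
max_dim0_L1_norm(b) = 2.53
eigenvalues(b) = [-0.0, -0.73]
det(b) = 0.00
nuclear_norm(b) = 1.90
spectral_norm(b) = 1.90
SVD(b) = [[-0.75, -0.66], [-0.66, 0.75]] @ diag([1.8950986481520868, 0.0010553540323350482]) @ [[-0.33, 0.95],[0.95, 0.33]]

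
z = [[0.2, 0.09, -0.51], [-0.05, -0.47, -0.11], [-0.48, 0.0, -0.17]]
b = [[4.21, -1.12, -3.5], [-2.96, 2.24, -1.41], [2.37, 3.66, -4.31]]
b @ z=[[2.58,0.91,-1.43],[-0.03,-1.32,1.5],[2.36,-1.51,-0.88]]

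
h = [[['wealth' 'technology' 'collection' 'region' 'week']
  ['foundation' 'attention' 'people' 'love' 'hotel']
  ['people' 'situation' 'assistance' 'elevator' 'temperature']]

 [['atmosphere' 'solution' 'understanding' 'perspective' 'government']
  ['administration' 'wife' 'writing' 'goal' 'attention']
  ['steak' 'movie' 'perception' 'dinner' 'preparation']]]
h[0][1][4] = 'hotel'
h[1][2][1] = 'movie'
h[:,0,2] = ['collection', 'understanding']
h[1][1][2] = 'writing'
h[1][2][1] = 'movie'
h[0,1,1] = 'attention'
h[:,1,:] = [['foundation', 'attention', 'people', 'love', 'hotel'], ['administration', 'wife', 'writing', 'goal', 'attention']]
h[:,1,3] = ['love', 'goal']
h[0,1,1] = 'attention'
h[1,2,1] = 'movie'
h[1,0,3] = 'perspective'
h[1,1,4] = 'attention'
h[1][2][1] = 'movie'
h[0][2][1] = 'situation'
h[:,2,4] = ['temperature', 'preparation']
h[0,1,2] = 'people'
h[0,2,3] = 'elevator'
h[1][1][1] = 'wife'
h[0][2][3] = 'elevator'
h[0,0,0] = 'wealth'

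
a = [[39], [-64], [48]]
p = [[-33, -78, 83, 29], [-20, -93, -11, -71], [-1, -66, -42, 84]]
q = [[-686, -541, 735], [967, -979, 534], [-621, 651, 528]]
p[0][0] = -33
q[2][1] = 651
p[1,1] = -93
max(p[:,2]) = 83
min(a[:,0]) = -64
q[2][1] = 651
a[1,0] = -64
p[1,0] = -20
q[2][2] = 528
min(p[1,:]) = -93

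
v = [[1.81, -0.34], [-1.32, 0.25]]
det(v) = 0.004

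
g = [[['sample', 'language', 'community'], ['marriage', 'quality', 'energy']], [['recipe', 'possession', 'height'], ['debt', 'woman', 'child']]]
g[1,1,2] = 'child'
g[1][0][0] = 'recipe'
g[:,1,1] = ['quality', 'woman']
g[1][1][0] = 'debt'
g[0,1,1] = 'quality'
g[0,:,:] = [['sample', 'language', 'community'], ['marriage', 'quality', 'energy']]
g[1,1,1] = 'woman'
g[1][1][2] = 'child'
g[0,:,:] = [['sample', 'language', 'community'], ['marriage', 'quality', 'energy']]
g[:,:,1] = [['language', 'quality'], ['possession', 'woman']]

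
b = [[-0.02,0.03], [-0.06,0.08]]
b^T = [[-0.02, -0.06], [0.03, 0.08]]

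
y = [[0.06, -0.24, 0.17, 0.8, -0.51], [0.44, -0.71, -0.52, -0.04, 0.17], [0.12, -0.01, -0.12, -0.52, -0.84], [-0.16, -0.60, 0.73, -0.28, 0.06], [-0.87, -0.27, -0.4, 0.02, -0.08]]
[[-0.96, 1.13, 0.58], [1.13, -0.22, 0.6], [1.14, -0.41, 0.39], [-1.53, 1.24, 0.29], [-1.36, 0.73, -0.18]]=y @ [[2.01,-0.91,0.46], [0.70,-1.06,-0.70], [-1.44,0.95,0.02], [-1.0,0.79,0.16], [-0.25,-0.26,-0.49]]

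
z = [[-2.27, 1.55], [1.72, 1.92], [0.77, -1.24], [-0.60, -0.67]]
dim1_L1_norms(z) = [3.82, 3.64, 2.01, 1.27]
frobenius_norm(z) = 4.14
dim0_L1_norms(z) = [5.36, 5.38]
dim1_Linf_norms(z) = [2.27, 1.92, 1.24, 0.67]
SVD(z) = [[-0.89, -0.10], [0.19, -0.91], [0.41, 0.26], [-0.07, 0.32]] @ diag([3.0795994361775842, 2.7668876581268536]) @ [[0.88, -0.48], [-0.48, -0.88]]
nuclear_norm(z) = 5.85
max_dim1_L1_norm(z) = 3.82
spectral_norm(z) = 3.08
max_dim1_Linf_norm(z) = 2.27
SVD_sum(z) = [[-2.40, 1.31], [0.52, -0.28], [1.11, -0.61], [-0.18, 0.10]] + [[0.13, 0.24], [1.20, 2.20], [-0.34, -0.63], [-0.42, -0.77]]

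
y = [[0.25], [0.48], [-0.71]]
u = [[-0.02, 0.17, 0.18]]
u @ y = [[-0.05]]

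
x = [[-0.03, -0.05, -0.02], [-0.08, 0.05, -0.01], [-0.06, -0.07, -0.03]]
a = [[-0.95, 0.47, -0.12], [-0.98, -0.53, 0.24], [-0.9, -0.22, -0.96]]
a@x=[[-0.00, 0.08, 0.02],[0.06, 0.01, 0.02],[0.1, 0.1, 0.05]]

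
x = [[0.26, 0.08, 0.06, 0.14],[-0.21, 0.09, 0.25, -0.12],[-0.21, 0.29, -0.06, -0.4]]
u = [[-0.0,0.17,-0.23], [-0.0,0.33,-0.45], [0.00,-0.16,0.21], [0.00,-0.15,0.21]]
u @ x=[[0.01, -0.05, 0.06, 0.07],[0.03, -0.1, 0.11, 0.14],[-0.01, 0.05, -0.05, -0.06],[-0.01, 0.05, -0.05, -0.07]]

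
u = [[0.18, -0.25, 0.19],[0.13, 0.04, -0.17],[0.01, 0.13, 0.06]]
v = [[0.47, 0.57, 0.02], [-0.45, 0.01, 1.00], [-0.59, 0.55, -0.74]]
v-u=[[0.29, 0.82, -0.17], [-0.58, -0.03, 1.17], [-0.60, 0.42, -0.8]]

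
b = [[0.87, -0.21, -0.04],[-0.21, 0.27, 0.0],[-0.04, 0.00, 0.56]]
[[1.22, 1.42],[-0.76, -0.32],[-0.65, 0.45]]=b @ [[0.83, 1.71],[-2.17, 0.13],[-1.10, 0.93]]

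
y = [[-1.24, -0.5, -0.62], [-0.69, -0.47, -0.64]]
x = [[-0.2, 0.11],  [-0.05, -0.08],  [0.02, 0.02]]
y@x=[[0.26,-0.11], [0.15,-0.05]]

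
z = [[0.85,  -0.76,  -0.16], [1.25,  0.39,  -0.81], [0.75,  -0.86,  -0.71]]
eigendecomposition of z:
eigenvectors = [[0.24+0.00j, (-0.05-0.63j), (-0.05+0.63j)], [0.35+0.00j, -0.63+0.00j, -0.63-0.00j], [0.91+0.00j, (0.15-0.42j), (0.15+0.42j)]]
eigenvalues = [(-0.84+0j), (0.69+0.71j), (0.69-0.71j)]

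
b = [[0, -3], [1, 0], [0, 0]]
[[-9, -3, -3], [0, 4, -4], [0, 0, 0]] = b @[[0, 4, -4], [3, 1, 1]]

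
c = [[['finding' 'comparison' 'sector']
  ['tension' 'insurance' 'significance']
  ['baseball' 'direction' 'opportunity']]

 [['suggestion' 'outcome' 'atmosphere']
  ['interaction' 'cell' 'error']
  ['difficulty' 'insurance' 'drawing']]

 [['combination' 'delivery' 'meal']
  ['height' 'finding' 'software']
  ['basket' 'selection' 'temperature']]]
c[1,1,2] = 'error'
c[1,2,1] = 'insurance'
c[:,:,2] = [['sector', 'significance', 'opportunity'], ['atmosphere', 'error', 'drawing'], ['meal', 'software', 'temperature']]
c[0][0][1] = 'comparison'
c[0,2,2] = 'opportunity'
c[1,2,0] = 'difficulty'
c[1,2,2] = 'drawing'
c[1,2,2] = 'drawing'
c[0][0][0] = 'finding'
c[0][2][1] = 'direction'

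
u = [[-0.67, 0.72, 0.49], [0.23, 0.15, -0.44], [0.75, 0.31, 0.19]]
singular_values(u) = [1.16, 0.8, 0.43]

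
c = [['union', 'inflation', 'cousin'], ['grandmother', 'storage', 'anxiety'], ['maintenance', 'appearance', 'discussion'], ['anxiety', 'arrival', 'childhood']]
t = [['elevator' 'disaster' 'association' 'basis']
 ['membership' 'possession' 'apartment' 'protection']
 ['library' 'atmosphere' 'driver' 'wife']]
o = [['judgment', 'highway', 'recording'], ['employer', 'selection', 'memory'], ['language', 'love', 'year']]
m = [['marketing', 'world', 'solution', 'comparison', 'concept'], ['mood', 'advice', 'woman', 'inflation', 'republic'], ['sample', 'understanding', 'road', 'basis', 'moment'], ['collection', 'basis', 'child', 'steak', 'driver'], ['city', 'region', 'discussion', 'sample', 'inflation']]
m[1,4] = 'republic'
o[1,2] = 'memory'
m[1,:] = ['mood', 'advice', 'woman', 'inflation', 'republic']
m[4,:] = ['city', 'region', 'discussion', 'sample', 'inflation']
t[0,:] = ['elevator', 'disaster', 'association', 'basis']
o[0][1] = 'highway'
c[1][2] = 'anxiety'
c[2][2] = 'discussion'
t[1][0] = 'membership'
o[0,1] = 'highway'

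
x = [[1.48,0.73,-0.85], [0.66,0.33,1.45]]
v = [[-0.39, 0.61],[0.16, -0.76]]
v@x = [[-0.17, -0.08, 1.22], [-0.26, -0.13, -1.24]]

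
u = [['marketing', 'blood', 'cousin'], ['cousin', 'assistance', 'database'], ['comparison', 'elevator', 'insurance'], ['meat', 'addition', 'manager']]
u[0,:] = ['marketing', 'blood', 'cousin']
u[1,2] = 'database'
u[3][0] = 'meat'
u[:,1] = ['blood', 'assistance', 'elevator', 'addition']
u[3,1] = 'addition'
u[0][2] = 'cousin'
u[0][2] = 'cousin'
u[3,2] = 'manager'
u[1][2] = 'database'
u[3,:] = ['meat', 'addition', 'manager']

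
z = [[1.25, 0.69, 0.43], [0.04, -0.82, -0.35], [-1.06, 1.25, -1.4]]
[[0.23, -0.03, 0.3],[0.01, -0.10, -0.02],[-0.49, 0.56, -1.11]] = z @ [[0.17, -0.07, 0.16], [-0.07, 0.19, -0.18], [0.16, -0.18, 0.51]]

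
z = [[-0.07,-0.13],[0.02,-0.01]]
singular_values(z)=[0.15, 0.02]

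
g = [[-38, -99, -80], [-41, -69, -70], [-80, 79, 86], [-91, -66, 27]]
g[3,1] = -66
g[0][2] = -80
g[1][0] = -41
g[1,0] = -41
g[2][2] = 86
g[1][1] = -69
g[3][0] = -91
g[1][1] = -69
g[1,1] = -69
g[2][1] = 79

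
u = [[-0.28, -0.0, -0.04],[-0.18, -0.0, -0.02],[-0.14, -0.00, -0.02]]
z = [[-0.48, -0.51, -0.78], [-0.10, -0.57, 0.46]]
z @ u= [[0.34,0.0,0.04], [0.07,0.0,0.01]]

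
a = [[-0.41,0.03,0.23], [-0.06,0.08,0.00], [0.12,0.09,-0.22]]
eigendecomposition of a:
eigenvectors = [[0.91, 0.60, 0.24],[0.09, 0.2, 0.89],[-0.41, 0.77, 0.39]]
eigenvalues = [-0.51, -0.1, 0.06]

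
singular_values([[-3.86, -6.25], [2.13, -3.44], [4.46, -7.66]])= [10.66, 5.94]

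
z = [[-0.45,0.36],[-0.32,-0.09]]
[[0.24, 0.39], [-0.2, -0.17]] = z @ [[0.32, 0.16], [1.07, 1.28]]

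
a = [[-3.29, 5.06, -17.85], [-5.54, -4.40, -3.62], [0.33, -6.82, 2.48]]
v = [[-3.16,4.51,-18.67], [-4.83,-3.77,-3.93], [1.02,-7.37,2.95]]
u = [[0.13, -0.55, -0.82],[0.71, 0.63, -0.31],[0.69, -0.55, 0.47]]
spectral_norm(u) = 1.00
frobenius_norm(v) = 22.27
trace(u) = 1.23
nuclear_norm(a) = 31.43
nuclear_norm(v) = 32.03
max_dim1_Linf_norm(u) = 0.82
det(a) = -519.74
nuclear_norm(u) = 2.99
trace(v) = -3.98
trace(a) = -5.21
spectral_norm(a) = 19.60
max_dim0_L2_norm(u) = 1.0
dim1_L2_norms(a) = [18.84, 7.95, 7.26]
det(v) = -563.54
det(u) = 0.99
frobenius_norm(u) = 1.73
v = u + a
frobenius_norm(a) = 21.70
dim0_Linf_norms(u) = [0.71, 0.63, 0.82]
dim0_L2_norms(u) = [1.0, 1.0, 0.99]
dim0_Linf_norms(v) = [4.83, 7.37, 18.67]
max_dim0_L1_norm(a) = 23.95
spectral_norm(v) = 20.39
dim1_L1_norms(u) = [1.5, 1.65, 1.71]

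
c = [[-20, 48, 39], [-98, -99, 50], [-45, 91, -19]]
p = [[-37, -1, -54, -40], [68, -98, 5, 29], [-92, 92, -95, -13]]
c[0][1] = 48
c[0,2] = 39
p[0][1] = -1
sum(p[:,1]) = -7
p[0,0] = -37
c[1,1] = -99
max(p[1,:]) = 68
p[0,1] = -1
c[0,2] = 39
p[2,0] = -92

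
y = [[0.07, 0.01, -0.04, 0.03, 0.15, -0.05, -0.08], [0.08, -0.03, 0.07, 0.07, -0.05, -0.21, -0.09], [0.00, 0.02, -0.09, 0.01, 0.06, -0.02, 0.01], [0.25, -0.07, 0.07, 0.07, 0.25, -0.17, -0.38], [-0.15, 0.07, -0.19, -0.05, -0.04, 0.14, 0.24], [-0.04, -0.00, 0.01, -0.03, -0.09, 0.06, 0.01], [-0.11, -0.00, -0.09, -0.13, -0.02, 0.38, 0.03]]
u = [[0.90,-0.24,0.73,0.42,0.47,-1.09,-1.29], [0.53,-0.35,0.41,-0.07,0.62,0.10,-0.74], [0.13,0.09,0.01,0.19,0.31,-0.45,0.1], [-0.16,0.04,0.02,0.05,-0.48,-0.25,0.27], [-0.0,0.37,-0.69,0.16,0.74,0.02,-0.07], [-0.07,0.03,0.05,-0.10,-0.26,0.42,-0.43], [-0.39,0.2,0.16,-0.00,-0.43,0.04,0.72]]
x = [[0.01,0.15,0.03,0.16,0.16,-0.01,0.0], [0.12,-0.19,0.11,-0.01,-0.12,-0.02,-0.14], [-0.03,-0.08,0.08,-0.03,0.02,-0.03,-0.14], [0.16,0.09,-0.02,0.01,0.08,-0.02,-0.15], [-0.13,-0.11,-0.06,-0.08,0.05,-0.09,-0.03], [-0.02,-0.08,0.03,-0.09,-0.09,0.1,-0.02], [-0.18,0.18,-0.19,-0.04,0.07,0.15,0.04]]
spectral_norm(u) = 2.52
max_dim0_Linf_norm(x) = 0.19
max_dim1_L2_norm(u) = 2.16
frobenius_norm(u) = 3.08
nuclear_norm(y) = 1.46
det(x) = -0.00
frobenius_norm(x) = 0.70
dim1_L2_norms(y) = [0.2, 0.27, 0.11, 0.56, 0.38, 0.12, 0.43]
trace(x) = 0.10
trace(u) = 2.49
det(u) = 0.00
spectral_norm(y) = 0.76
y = x @ u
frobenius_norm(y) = 0.88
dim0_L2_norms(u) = [1.14, 0.61, 1.1, 0.51, 1.32, 1.28, 1.73]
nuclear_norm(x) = 1.50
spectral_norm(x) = 0.49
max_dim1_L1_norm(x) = 0.85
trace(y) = 0.07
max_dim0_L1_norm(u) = 3.62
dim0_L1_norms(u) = [2.18, 1.32, 2.07, 0.99, 3.31, 2.37, 3.62]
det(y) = 0.00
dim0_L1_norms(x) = [0.65, 0.88, 0.52, 0.42, 0.59, 0.42, 0.52]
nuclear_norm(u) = 5.68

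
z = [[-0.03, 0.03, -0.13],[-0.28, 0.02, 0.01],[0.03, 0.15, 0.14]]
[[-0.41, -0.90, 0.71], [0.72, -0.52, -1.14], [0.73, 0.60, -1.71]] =z@[[-2.31, 1.94, 3.45], [1.60, -1.98, -5.11], [4.03, 5.99, -7.46]]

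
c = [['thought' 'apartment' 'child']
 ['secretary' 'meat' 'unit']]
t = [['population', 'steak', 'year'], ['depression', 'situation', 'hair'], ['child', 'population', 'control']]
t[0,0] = 'population'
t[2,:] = ['child', 'population', 'control']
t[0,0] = 'population'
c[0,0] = 'thought'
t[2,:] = ['child', 'population', 'control']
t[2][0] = 'child'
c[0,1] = 'apartment'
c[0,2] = 'child'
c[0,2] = 'child'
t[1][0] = 'depression'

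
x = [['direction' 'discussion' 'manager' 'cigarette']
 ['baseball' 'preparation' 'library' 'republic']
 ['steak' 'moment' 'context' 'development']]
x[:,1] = ['discussion', 'preparation', 'moment']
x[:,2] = ['manager', 'library', 'context']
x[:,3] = ['cigarette', 'republic', 'development']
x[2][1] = 'moment'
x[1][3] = 'republic'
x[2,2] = 'context'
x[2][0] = 'steak'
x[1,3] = 'republic'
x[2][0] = 'steak'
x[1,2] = 'library'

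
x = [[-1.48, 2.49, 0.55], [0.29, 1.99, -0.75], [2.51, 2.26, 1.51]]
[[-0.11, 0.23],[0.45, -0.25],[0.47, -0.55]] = x @ [[0.20, -0.22], [0.12, -0.06], [-0.2, 0.09]]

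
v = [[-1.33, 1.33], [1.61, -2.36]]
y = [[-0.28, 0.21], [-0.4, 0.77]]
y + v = [[-1.61, 1.54], [1.21, -1.59]]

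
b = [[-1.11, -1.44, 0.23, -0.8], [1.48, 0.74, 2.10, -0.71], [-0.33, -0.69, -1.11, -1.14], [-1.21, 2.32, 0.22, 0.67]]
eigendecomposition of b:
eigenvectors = [[0.32+0.07j, 0.32-0.07j, (0.11+0.49j), (0.11-0.49j)], [(0.06-0.62j), 0.06+0.62j, 0.39-0.12j, (0.39+0.12j)], [(0.23-0.06j), (0.23+0.06j), (-0.58+0j), -0.58-0.00j], [-0.67+0.00j, (-0.67-0j), -0.41+0.28j, (-0.41-0.28j)]]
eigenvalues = [(0.98+2.29j), (0.98-2.29j), (-1.39+0.69j), (-1.39-0.69j)]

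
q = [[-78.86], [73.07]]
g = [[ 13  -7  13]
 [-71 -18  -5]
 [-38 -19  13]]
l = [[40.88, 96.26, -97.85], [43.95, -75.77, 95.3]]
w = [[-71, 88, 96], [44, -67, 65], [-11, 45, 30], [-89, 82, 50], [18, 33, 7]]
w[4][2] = 7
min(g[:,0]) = -71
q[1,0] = 73.07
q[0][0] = -78.86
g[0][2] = 13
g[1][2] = -5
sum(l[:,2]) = -2.549999999999997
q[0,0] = -78.86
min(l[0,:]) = -97.85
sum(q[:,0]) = -5.790000000000006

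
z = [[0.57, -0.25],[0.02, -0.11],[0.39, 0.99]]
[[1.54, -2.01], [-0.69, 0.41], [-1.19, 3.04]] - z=[[0.97, -1.76], [-0.71, 0.52], [-1.58, 2.05]]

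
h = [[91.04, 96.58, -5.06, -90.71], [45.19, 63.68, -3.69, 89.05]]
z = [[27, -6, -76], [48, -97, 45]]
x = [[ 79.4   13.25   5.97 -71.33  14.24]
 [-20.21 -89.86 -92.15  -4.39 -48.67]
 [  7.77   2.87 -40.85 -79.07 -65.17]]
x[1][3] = -4.39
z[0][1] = -6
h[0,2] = -5.06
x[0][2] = 5.97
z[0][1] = -6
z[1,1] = -97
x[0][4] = 14.24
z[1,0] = 48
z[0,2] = -76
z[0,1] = -6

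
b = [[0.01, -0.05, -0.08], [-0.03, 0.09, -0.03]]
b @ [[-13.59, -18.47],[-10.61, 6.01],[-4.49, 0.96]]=[[0.75,  -0.56], [-0.41,  1.07]]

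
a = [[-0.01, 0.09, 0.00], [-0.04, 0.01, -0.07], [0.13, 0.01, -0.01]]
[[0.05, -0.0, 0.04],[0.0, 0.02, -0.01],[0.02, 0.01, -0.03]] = a @ [[0.09,0.03,-0.25], [0.52,0.0,0.44], [0.01,-0.34,0.41]]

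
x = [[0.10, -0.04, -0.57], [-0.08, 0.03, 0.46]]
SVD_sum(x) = [[0.10, -0.04, -0.57], [-0.08, 0.03, 0.46]] + [[0.0, -0.00, 0.00], [0.0, -0.00, 0.0]]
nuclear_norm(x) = 0.75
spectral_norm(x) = 0.75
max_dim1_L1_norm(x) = 0.71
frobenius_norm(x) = 0.75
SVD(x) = [[-0.78, 0.63], [0.63, 0.78]] @ diag([0.7452493522481739, 0.001844715066627705]) @ [[-0.17,0.07,0.98],[0.28,-0.95,0.11]]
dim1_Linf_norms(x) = [0.57, 0.46]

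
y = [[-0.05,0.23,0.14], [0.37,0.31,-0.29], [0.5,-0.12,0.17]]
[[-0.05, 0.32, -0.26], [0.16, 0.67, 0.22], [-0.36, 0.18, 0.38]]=y @ [[-0.39, 0.68, 0.77], [0.22, 1.46, -0.68], [-0.83, 0.11, -0.50]]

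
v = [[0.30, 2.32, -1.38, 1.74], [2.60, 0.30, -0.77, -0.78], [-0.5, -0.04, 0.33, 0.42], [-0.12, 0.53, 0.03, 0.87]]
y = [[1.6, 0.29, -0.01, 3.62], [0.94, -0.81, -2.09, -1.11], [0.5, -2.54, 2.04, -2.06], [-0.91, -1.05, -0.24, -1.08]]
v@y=[[0.39, -0.11, -8.08, -0.53], [4.77, 3.29, -2.04, 11.51], [-1.05, -1.39, 0.66, -2.9], [-0.47, -1.45, -1.25, -2.02]]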